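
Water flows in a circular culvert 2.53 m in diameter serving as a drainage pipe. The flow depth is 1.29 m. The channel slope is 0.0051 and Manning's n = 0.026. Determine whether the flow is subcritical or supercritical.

subcritical

For a circular section of diameter D = 2.53 m at depth y = 1.29 m, the central angle is θ = 2 arccos(1 − 2y/D) = 3.181 rad. Then A = (D²/8)(θ − sin θ) = 2.577 m² and P = Dθ/2 = 4.024 m.
Hydraulic radius R = A/P = 2.577/4.024 = 0.6404 m.
V = (1/n) R^(2/3) √S = (1/0.026) × 0.6404^(2/3) × √0.0051 = 2.041 m/s. Hydraulic depth D_h = A/T = 2.577/2.53 = 1.019 m.
Froude number Fr = V/√(g·D_h) = 2.041/√(9.81×1.019) = 0.646, which is less than 1, so the flow is subcritical.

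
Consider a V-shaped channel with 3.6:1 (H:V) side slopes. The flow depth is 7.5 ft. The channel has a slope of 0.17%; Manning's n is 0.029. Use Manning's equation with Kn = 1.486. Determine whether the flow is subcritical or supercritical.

subcritical

For a triangular section with side slope z = 3.6: A = zy² = 3.6×7.5² = 202.5 ft²; P = 2y√(1+z²) = 2×7.5×3.736 = 56.04 ft.
Hydraulic radius R = A/P = 202.5/56.04 = 3.613 ft.
V = (1.486/n) R^(2/3) √S = (1.486/0.029) × 3.613^(2/3) × √0.0017 = 4.975 ft/s. Hydraulic depth D_h = A/T = 202.5/54 = 3.75 ft.
Froude number Fr = V/√(g·D_h) = 4.975/√(32.2×3.75) = 0.453, which is less than 1, so the flow is subcritical.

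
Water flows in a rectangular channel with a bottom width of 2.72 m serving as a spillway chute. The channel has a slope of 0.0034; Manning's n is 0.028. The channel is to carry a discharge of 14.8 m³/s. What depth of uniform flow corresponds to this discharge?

y_n = 2.78 m

Manning's equation rearranged: A R^(2/3) = nQ / (1·√S) = 0.028 × 14.8 / (√0.0034) = 7.107.
Try y = 3.4 m: A R^(2/3) = 9.071 — over.
Try y = 2.78 m: A R^(2/3) = 7.118 — ≈ 7.107.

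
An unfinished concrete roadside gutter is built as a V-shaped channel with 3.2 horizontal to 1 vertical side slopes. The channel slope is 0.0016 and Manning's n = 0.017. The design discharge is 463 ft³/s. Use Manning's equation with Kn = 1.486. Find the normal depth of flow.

y_n = 4.86 ft

Manning's equation rearranged: A R^(2/3) = nQ / (1.486·√S) = 0.017 × 463 / (1.486 × √0.0016) = 132.4.
Trying y = 4.05 ft: A R^(2/3) = 81.44 — too small.
Trying y = 5.4 ft: A R^(2/3) = 175.4 — too large.
Trying y = 4.86 ft: A R^(2/3) = 132.4 — matches.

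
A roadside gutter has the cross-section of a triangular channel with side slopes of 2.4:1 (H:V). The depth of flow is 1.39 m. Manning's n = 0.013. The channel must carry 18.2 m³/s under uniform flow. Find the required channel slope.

For a triangular section with side slope z = 2.4: A = zy² = 2.4×1.39² = 4.637 m²; P = 2y√(1+z²) = 2×1.39×2.6 = 7.228 m.
Hydraulic radius R = A/P = 4.637/7.228 = 0.6415 m.
From Manning's equation, S = [nQ / (1 A R^(2/3))]² = [0.013 × 18.2 / (1 × 4.637 × 0.6415^(2/3))]² = 0.00471.

S = 0.00471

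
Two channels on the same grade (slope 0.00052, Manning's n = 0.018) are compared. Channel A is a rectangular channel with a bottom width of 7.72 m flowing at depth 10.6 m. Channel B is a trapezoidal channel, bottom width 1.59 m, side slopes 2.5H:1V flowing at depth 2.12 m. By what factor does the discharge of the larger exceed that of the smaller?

Channel A: Flow area A = b·y = 7.72 × 10.6 = 81.83 m². Wetted perimeter P = b + 2y = 7.72 + 2×10.6 = 28.92 m. Hydraulic radius R = A/P = 81.83/28.92 = 2.83 m. Q_A = (1/0.018)·81.83·2.83^(2/3)·√0.00052 = 207.4 m³/s.
Channel B: With bottom width b = 1.59 m and side slope z = 2.5: A = (b + zy)y = (1.59 + 2.5×2.12)×2.12 = 14.61 m²; P = b + 2y√(1+z²) = 1.59 + 2×2.12×2.693 = 13.01 m. Hydraulic radius R = A/P = 14.61/13.01 = 1.123 m. Q_B = (1/0.018)·14.61·1.123^(2/3)·√0.00052 = 19.99 m³/s.
The larger discharge is 207.4 m³/s and the smaller is 19.99 m³/s; the ratio is 10.4.

10.4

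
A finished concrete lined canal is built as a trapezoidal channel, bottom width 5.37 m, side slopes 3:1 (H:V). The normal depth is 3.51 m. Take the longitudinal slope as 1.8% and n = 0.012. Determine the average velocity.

V = 17.9 m/s

With bottom width b = 5.37 m and side slope z = 3: A = (b + zy)y = (5.37 + 3×3.51)×3.51 = 55.81 m²; P = b + 2y√(1+z²) = 5.37 + 2×3.51×3.162 = 27.57 m.
Hydraulic radius R = A/P = 55.81/27.57 = 2.024 m.
From Manning's equation, V = (1/n) R^(2/3) S^(1/2) = (1/0.012) × 2.024^(2/3) × 0.018^(1/2) = 17.9 m/s.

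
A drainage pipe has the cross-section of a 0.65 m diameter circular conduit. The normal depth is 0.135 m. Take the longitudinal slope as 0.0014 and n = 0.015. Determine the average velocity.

For a circular section of diameter D = 0.65 m at depth y = 0.135 m, the central angle is θ = 2 arccos(1 − 2y/D) = 1.893 rad. Then A = (D²/8)(θ − sin θ) = 0.04986 m² and P = Dθ/2 = 0.6152 m.
Hydraulic radius R = A/P = 0.04986/0.6152 = 0.08106 m.
From Manning's equation, V = (1/n) R^(2/3) S^(1/2) = (1/0.015) × 0.08106^(2/3) × 0.0014^(1/2) = 0.467 m/s.

V = 0.467 m/s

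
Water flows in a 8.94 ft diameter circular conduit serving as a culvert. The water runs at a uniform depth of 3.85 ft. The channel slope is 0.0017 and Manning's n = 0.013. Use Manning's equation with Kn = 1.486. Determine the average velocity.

V = 7.53 ft/s

For a circular section of diameter D = 8.94 ft at depth y = 3.85 ft, the central angle is θ = 2 arccos(1 − 2y/D) = 2.863 rad. Then A = (D²/8)(θ − sin θ) = 25.86 ft² and P = Dθ/2 = 12.8 ft.
Hydraulic radius R = A/P = 25.86/12.8 = 2.021 ft.
From Manning's equation, V = (1.486/n) R^(2/3) S^(1/2) = (1.486/0.013) × 2.021^(2/3) × 0.0017^(1/2) = 7.53 ft/s.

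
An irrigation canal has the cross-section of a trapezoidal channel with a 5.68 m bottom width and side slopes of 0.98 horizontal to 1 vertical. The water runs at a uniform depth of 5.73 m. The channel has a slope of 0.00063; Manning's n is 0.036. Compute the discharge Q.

With bottom width b = 5.68 m and side slope z = 0.98: A = (b + zy)y = (5.68 + 0.98×5.73)×5.73 = 64.72 m²; P = b + 2y√(1+z²) = 5.68 + 2×5.73×1.4 = 21.73 m.
Hydraulic radius R = A/P = 64.72/21.73 = 2.979 m.
Manning's equation: Q = (1/n) A R^(2/3) S^(1/2) = (1/0.036) × 64.72 × 2.979^(2/3) × 0.00063^(1/2) = 93.4 m³/s.

Q = 93.4 m³/s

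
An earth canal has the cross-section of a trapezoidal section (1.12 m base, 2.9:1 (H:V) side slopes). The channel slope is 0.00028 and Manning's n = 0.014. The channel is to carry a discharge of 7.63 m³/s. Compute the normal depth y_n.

Manning's equation rearranged: A R^(2/3) = nQ / (1·√S) = 0.014 × 7.63 / (√0.00028) = 6.384.
Try y = 1.83 m: A R^(2/3) = 11.39 — high.
Try y = 1.21 m: A R^(2/3) = 4.227 — low.
Try y = 1.44 m: A R^(2/3) = 6.385 — ≈ 6.384.

y_n = 1.44 m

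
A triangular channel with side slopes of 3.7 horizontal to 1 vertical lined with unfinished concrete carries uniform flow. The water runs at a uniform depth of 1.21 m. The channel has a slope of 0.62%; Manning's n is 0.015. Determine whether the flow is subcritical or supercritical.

For a triangular section with side slope z = 3.7: A = zy² = 3.7×1.21² = 5.417 m²; P = 2y√(1+z²) = 2×1.21×3.833 = 9.275 m.
Hydraulic radius R = A/P = 5.417/9.275 = 0.584 m.
V = (1/n) R^(2/3) √S = (1/0.015) × 0.584^(2/3) × √0.0062 = 3.668 m/s. Hydraulic depth D_h = A/T = 5.417/8.954 = 0.605 m.
Froude number Fr = V/√(g·D_h) = 3.668/√(9.81×0.605) = 1.51, which is greater than 1, so the flow is supercritical.

supercritical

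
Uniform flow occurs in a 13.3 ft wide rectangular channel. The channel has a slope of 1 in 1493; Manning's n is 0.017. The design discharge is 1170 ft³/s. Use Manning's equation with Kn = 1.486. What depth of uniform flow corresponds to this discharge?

Manning's equation rearranged: A R^(2/3) = nQ / (1.486·√S) = 0.017 × 1170 / (1.486 × √0.0006698) = 517.2.
At y = 11.5 ft: A R^(2/3) = 399 — low.
At y = 16.6 ft: A R^(2/3) = 623.7 — high.
At y = 14.2 ft: A R^(2/3) = 517 — matches.

y_n = 14.2 ft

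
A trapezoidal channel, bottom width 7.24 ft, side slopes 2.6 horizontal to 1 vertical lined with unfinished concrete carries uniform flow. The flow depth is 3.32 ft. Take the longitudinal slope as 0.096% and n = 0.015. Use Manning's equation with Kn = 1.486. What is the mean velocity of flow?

With bottom width b = 7.24 ft and side slope z = 2.6: A = (b + zy)y = (7.24 + 2.6×3.32)×3.32 = 52.7 ft²; P = b + 2y√(1+z²) = 7.24 + 2×3.32×2.786 = 25.74 ft.
Hydraulic radius R = A/P = 52.7/25.74 = 2.047 ft.
From Manning's equation, V = (1.486/n) R^(2/3) S^(1/2) = (1.486/0.015) × 2.047^(2/3) × 0.00096^(1/2) = 4.95 ft/s.

V = 4.95 ft/s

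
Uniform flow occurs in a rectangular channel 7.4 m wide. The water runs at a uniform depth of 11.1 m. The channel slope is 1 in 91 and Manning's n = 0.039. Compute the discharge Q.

Flow area A = b·y = 7.4 × 11.1 = 82.14 m². Wetted perimeter P = b + 2y = 7.4 + 2×11.1 = 29.6 m.
Hydraulic radius R = A/P = 82.14/29.6 = 2.775 m.
Manning's equation: Q = (1/n) A R^(2/3) S^(1/2) = (1/0.039) × 82.14 × 2.775^(2/3) × 0.01099^(1/2) = 436 m³/s.

Q = 436 m³/s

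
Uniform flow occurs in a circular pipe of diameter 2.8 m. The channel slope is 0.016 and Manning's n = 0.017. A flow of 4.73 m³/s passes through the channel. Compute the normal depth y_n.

Manning's equation rearranged: A R^(2/3) = nQ / (1·√S) = 0.017 × 4.73 / (√0.016) = 0.6357.
Try y = 0.864 m: A R^(2/3) = 1.004 — too large.
Try y = 0.575 m: A R^(2/3) = 0.4485 — too small.
Try y = 0.684 m: A R^(2/3) = 0.6351 — ≈ 0.6357.

y_n = 0.684 m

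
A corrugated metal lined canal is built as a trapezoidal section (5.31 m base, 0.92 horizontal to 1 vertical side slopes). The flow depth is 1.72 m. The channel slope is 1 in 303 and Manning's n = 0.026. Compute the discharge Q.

With bottom width b = 5.31 m and side slope z = 0.92: A = (b + zy)y = (5.31 + 0.92×1.72)×1.72 = 11.85 m²; P = b + 2y√(1+z²) = 5.31 + 2×1.72×1.359 = 9.984 m.
Hydraulic radius R = A/P = 11.85/9.984 = 1.187 m.
Manning's equation: Q = (1/n) A R^(2/3) S^(1/2) = (1/0.026) × 11.85 × 1.187^(2/3) × 0.0033^(1/2) = 29.4 m³/s.

Q = 29.4 m³/s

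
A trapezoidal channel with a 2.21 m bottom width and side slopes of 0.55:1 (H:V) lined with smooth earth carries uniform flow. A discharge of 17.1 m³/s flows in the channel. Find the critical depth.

At critical depth, Q² T / (g A³) = 1, i.e. A³/T = Q²/g = 17.1²/9.81 = 29.81.
At y = 1.98 m: A³/T = 63.51 — high.
At y = 1.59 m: A³/T = 29.8 — close enough.

y_c = 1.59 m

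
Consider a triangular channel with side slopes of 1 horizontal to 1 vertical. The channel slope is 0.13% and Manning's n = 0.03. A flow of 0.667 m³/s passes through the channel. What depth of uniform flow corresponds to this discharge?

y_n = 1.04 m

Manning's equation rearranged: A R^(2/3) = nQ / (1·√S) = 0.03 × 0.667 / (√0.0013) = 0.555.
Try y = 0.793 m: A R^(2/3) = 0.2694 — too small.
Try y = 1.18 m: A R^(2/3) = 0.7774 — too large.
Try y = 1.04 m: A R^(2/3) = 0.5551 — matches.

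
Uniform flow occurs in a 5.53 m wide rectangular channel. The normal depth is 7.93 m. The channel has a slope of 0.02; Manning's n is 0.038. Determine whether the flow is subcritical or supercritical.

Flow area A = b·y = 5.53 × 7.93 = 43.85 m². Wetted perimeter P = b + 2y = 5.53 + 2×7.93 = 21.39 m.
Hydraulic radius R = A/P = 43.85/21.39 = 2.05 m.
V = (1/n) R^(2/3) √S = (1/0.038) × 2.05^(2/3) × √0.02 = 6.006 m/s. Hydraulic depth D_h = A/T = 43.85/5.53 = 7.93 m.
Froude number Fr = V/√(g·D_h) = 6.006/√(9.81×7.93) = 0.681, which is less than 1, so the flow is subcritical.

subcritical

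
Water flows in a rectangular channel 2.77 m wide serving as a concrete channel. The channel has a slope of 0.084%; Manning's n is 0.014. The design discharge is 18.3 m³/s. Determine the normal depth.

Manning's equation rearranged: A R^(2/3) = nQ / (1·√S) = 0.014 × 18.3 / (√0.00084) = 8.84.
At y = 3.82 m: A R^(2/3) = 10.7 — high.
At y = 2.59 m: A R^(2/3) = 6.7 — low.
At y = 3.25 m: A R^(2/3) = 8.828 — matches.

y_n = 3.25 m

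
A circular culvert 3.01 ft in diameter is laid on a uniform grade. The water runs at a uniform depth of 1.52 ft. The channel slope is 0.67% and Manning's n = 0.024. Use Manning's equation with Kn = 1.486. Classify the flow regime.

subcritical

For a circular section of diameter D = 3.01 ft at depth y = 1.52 ft, the central angle is θ = 2 arccos(1 − 2y/D) = 3.162 rad. Then A = (D²/8)(θ − sin θ) = 3.603 ft² and P = Dθ/2 = 4.758 ft.
Hydraulic radius R = A/P = 3.603/4.758 = 0.7572 ft.
V = (1.486/n) R^(2/3) √S = (1.486/0.024) × 0.7572^(2/3) × √0.0067 = 4.211 ft/s. Hydraulic depth D_h = A/T = 3.603/3.01 = 1.197 ft.
Froude number Fr = V/√(g·D_h) = 4.211/√(32.2×1.197) = 0.678, which is less than 1, so the flow is subcritical.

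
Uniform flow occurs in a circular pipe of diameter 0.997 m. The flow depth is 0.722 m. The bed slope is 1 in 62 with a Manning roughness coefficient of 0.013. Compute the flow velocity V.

V = 4.36 m/s

For a circular section of diameter D = 0.997 m at depth y = 0.722 m, the central angle is θ = 2 arccos(1 − 2y/D) = 4.071 rad. Then A = (D²/8)(θ − sin θ) = 0.6055 m² and P = Dθ/2 = 2.03 m.
Hydraulic radius R = A/P = 0.6055/2.03 = 0.2983 m.
From Manning's equation, V = (1/n) R^(2/3) S^(1/2) = (1/0.013) × 0.2983^(2/3) × 0.01613^(1/2) = 4.36 m/s.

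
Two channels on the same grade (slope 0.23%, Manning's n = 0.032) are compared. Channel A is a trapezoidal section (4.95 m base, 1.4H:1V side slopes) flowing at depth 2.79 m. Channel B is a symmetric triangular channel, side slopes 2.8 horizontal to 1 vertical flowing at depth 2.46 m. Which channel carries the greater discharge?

Channel A: With bottom width b = 4.95 m and side slope z = 1.4: A = (b + zy)y = (4.95 + 1.4×2.79)×2.79 = 24.71 m²; P = b + 2y√(1+z²) = 4.95 + 2×2.79×1.72 = 14.55 m. Hydraulic radius R = A/P = 24.71/14.55 = 1.698 m. Q_A = (1/0.032)·24.71·1.698^(2/3)·√0.0023 = 52.71 m³/s.
Channel B: For a triangular section with side slope z = 2.8: A = zy² = 2.8×2.46² = 16.94 m²; P = 2y√(1+z²) = 2×2.46×2.973 = 14.63 m. Hydraulic radius R = A/P = 16.94/14.63 = 1.158 m. Q_B = (1/0.032)·16.94·1.158^(2/3)·√0.0023 = 28.01 m³/s.
Q_A = 52.71 m³/s vs Q_B = 28.01 m³/s, so channel A carries more.

channel A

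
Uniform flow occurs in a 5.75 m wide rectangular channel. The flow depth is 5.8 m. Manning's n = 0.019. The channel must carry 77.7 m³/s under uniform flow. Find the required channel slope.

S = 0.00082

Flow area A = b·y = 5.75 × 5.8 = 33.35 m². Wetted perimeter P = b + 2y = 5.75 + 2×5.8 = 17.35 m.
Hydraulic radius R = A/P = 33.35/17.35 = 1.922 m.
From Manning's equation, S = [nQ / (1 A R^(2/3))]² = [0.019 × 77.7 / (1 × 33.35 × 1.922^(2/3))]² = 0.00082.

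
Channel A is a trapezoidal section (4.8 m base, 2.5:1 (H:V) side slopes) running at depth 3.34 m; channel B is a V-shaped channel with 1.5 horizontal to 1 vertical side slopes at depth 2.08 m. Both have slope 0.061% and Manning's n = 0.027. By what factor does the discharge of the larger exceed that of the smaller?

11.5

Channel A: With bottom width b = 4.8 m and side slope z = 2.5: A = (b + zy)y = (4.8 + 2.5×3.34)×3.34 = 43.92 m²; P = b + 2y√(1+z²) = 4.8 + 2×3.34×2.693 = 22.79 m. Hydraulic radius R = A/P = 43.92/22.79 = 1.928 m. Q_A = (1/0.027)·43.92·1.928^(2/3)·√0.00061 = 62.23 m³/s.
Channel B: For a triangular section with side slope z = 1.5: A = zy² = 1.5×2.08² = 6.49 m²; P = 2y√(1+z²) = 2×2.08×1.803 = 7.5 m. Hydraulic radius R = A/P = 6.49/7.5 = 0.8653 m. Q_B = (1/0.027)·6.49·0.8653^(2/3)·√0.00061 = 5.391 m³/s.
The larger discharge is 62.23 m³/s and the smaller is 5.391 m³/s; the ratio is 11.5.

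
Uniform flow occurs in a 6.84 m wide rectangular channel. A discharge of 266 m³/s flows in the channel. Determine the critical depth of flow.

y_c = 5.36 m

For a rectangular channel, critical depth y_c = (q²/g)^(1/3) where q = Q/b = 266/6.84 = 38.89 m²/s.
So y_c = (38.89²/9.81)^(1/3) = 5.36 m.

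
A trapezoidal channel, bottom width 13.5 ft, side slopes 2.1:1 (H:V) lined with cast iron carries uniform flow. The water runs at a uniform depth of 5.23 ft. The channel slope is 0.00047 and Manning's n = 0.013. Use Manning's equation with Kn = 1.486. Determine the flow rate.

Q = 715 ft³/s

With bottom width b = 13.5 ft and side slope z = 2.1: A = (b + zy)y = (13.5 + 2.1×5.23)×5.23 = 128 ft²; P = b + 2y√(1+z²) = 13.5 + 2×5.23×2.326 = 37.83 ft.
Hydraulic radius R = A/P = 128/37.83 = 3.385 ft.
Manning's equation: Q = (1.486/n) A R^(2/3) S^(1/2) = (1.486/0.013) × 128 × 3.385^(2/3) × 0.00047^(1/2) = 715 ft³/s.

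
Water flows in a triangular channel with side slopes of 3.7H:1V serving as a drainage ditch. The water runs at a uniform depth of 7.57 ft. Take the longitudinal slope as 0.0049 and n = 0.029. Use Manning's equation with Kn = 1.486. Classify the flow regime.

For a triangular section with side slope z = 3.7: A = zy² = 3.7×7.57² = 212 ft²; P = 2y√(1+z²) = 2×7.57×3.833 = 58.03 ft.
Hydraulic radius R = A/P = 212/58.03 = 3.654 ft.
V = (1.486/n) R^(2/3) √S = (1.486/0.029) × 3.654^(2/3) × √0.0049 = 8.509 ft/s. Hydraulic depth D_h = A/T = 212/56.02 = 3.785 ft.
Froude number Fr = V/√(g·D_h) = 8.509/√(32.2×3.785) = 0.771, which is less than 1, so the flow is subcritical.

subcritical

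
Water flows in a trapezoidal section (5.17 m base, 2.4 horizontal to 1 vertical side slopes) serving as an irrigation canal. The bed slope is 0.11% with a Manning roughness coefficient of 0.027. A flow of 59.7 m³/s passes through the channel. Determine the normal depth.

y_n = 2.84 m

Manning's equation rearranged: A R^(2/3) = nQ / (1·√S) = 0.027 × 59.7 / (√0.0011) = 48.6.
Try y = 3.22 m: A R^(2/3) = 63.6 — too large.
Try y = 2.84 m: A R^(2/3) = 48.63 — close enough.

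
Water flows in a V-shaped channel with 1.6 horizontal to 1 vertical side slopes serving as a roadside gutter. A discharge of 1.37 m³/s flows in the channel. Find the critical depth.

y_c = 0.684 m

At critical depth, Q² T / (g A³) = 1, i.e. A³/T = Q²/g = 1.37²/9.81 = 0.1913.
At y = 0.567 m: A³/T = 0.07501 — low.
At y = 0.774 m: A³/T = 0.3556 — high.
At y = 0.684 m: A³/T = 0.1916 — matches.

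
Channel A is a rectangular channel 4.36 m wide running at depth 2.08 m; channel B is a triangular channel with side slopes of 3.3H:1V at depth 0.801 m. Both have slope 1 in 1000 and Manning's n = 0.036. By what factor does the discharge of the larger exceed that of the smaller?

Channel A: Flow area A = b·y = 4.36 × 2.08 = 9.069 m². Wetted perimeter P = b + 2y = 4.36 + 2×2.08 = 8.52 m. Hydraulic radius R = A/P = 9.069/8.52 = 1.064 m. Q_A = (1/0.036)·9.069·1.064^(2/3)·√0.001 = 8.305 m³/s.
Channel B: For a triangular section with side slope z = 3.3: A = zy² = 3.3×0.801² = 2.117 m²; P = 2y√(1+z²) = 2×0.801×3.448 = 5.524 m. Hydraulic radius R = A/P = 2.117/5.524 = 0.3833 m. Q_B = (1/0.036)·2.117·0.3833^(2/3)·√0.001 = 0.9814 m³/s.
The larger discharge is 8.305 m³/s and the smaller is 0.9814 m³/s; the ratio is 8.46.

8.46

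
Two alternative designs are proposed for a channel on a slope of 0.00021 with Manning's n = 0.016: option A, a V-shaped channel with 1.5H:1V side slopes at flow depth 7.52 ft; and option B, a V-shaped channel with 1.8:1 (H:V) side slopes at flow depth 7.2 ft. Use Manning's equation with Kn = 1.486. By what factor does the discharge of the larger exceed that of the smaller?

1.1

Channel A: For a triangular section with side slope z = 1.5: A = zy² = 1.5×7.52² = 84.83 ft²; P = 2y√(1+z²) = 2×7.52×1.803 = 27.11 ft. Hydraulic radius R = A/P = 84.83/27.11 = 3.129 ft. Q_A = (1.486/0.016)·84.83·3.129^(2/3)·√0.00021 = 244.2 ft³/s.
Channel B: For a triangular section with side slope z = 1.8: A = zy² = 1.8×7.2² = 93.31 ft²; P = 2y√(1+z²) = 2×7.2×2.059 = 29.65 ft. Hydraulic radius R = A/P = 93.31/29.65 = 3.147 ft. Q_B = (1.486/0.016)·93.31·3.147^(2/3)·√0.00021 = 269.7 ft³/s.
The larger discharge is 269.7 ft³/s and the smaller is 244.2 ft³/s; the ratio is 1.1.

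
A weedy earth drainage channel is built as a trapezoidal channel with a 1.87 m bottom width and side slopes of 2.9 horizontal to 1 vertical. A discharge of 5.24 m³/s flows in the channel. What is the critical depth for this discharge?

At critical depth, Q² T / (g A³) = 1, i.e. A³/T = Q²/g = 5.24²/9.81 = 2.799.
Try y = 0.581 m: A³/T = 1.681 — low.
Try y = 0.664 m: A³/T = 2.798 — close enough.

y_c = 0.664 m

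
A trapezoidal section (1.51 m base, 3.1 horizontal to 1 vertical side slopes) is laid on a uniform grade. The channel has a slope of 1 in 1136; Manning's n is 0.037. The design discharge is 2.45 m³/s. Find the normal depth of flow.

y_n = 0.982 m

Manning's equation rearranged: A R^(2/3) = nQ / (1·√S) = 0.037 × 2.45 / (√0.0008803) = 3.055.
Trying y = 0.781 m: A R^(2/3) = 1.844 — short.
Trying y = 1.12 m: A R^(2/3) = 4.116 — over.
Trying y = 0.982 m: A R^(2/3) = 3.059 — matches.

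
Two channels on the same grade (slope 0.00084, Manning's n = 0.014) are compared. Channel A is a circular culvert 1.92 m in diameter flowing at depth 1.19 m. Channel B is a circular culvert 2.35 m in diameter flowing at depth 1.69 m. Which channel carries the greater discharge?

channel B

Channel A: For a circular section of diameter D = 1.92 m at depth y = 1.19 m, the central angle is θ = 2 arccos(1 − 2y/D) = 3.625 rad. Then A = (D²/8)(θ − sin θ) = 1.885 m² and P = Dθ/2 = 3.48 m. Hydraulic radius R = A/P = 1.885/3.48 = 0.5416 m. Q_A = (1/0.014)·1.885·0.5416^(2/3)·√0.00084 = 2.593 m³/s.
Channel B: For a circular section of diameter D = 2.35 m at depth y = 1.69 m, the central angle is θ = 2 arccos(1 − 2y/D) = 4.049 rad. Then A = (D²/8)(θ − sin θ) = 3.339 m² and P = Dθ/2 = 4.758 m. Hydraulic radius R = A/P = 3.339/4.758 = 0.7018 m. Q_B = (1/0.014)·3.339·0.7018^(2/3)·√0.00084 = 5.459 m³/s.
Q_A = 2.593 m³/s vs Q_B = 5.459 m³/s, so channel B carries more.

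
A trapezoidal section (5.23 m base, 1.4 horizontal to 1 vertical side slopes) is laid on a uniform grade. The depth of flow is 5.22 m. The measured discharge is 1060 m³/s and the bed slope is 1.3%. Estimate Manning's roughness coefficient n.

With bottom width b = 5.23 m and side slope z = 1.4: A = (b + zy)y = (5.23 + 1.4×5.22)×5.22 = 65.45 m²; P = b + 2y√(1+z²) = 5.23 + 2×5.22×1.72 = 23.19 m.
Hydraulic radius R = A/P = 65.45/23.19 = 2.822 m.
Rearranging Manning's equation: n = (1/Q) A R^(2/3) S^(1/2) = (1/1060) × 65.45 × 2.822^(2/3) × √0.013 = 0.0141.

n = 0.0141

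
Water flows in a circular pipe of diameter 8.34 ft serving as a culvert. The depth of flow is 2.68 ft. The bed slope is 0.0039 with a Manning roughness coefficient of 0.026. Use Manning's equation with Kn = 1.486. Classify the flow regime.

subcritical

For a circular section of diameter D = 8.34 ft at depth y = 2.68 ft, the central angle is θ = 2 arccos(1 − 2y/D) = 2.411 rad. Then A = (D²/8)(θ − sin θ) = 15.16 ft² and P = Dθ/2 = 10.05 ft.
Hydraulic radius R = A/P = 15.16/10.05 = 1.508 ft.
V = (1.486/n) R^(2/3) √S = (1.486/0.026) × 1.508^(2/3) × √0.0039 = 4.693 ft/s. Hydraulic depth D_h = A/T = 15.16/7.789 = 1.946 ft.
Froude number Fr = V/√(g·D_h) = 4.693/√(32.2×1.946) = 0.593, which is less than 1, so the flow is subcritical.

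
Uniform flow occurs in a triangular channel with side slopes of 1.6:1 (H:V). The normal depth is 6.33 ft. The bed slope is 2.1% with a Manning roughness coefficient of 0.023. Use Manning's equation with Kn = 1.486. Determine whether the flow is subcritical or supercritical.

supercritical

For a triangular section with side slope z = 1.6: A = zy² = 1.6×6.33² = 64.11 ft²; P = 2y√(1+z²) = 2×6.33×1.887 = 23.89 ft.
Hydraulic radius R = A/P = 64.11/23.89 = 2.684 ft.
V = (1.486/n) R^(2/3) √S = (1.486/0.023) × 2.684^(2/3) × √0.021 = 18.08 ft/s. Hydraulic depth D_h = A/T = 64.11/20.26 = 3.165 ft.
Froude number Fr = V/√(g·D_h) = 18.08/√(32.2×3.165) = 1.79, which is greater than 1, so the flow is supercritical.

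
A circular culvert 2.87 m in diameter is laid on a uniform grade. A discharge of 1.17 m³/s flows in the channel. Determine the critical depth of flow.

y_c = 0.457 m

At critical depth, Q² T / (g A³) = 1, i.e. A³/T = Q²/g = 1.17²/9.81 = 0.1395.
At y = 0.364 m: A³/T = 0.05672 — too small.
At y = 0.549 m: A³/T = 0.2858 — too large.
At y = 0.457 m: A³/T = 0.1391 — close enough.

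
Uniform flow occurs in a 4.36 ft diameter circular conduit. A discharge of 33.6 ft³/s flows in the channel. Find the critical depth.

y_c = 1.68 ft

At critical depth, Q² T / (g A³) = 1, i.e. A³/T = Q²/g = 33.6²/32.2 = 35.06.
Try y = 1.95 ft: A³/T = 62.3 — high.
Try y = 1.22 ft: A³/T = 10.21 — low.
Try y = 1.68 ft: A³/T = 35.17 — close enough.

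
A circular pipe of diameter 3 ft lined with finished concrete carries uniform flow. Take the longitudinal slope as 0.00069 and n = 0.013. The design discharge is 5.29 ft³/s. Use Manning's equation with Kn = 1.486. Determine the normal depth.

y_n = 1.13 ft

Manning's equation rearranged: A R^(2/3) = nQ / (1.486·√S) = 0.013 × 5.29 / (1.486 × √0.00069) = 1.762.
Try y = 0.811 ft: A R^(2/3) = 0.9327 — short.
Try y = 1.44 ft: A R^(2/3) = 2.721 — over.
Try y = 1.13 ft: A R^(2/3) = 1.76 — close enough.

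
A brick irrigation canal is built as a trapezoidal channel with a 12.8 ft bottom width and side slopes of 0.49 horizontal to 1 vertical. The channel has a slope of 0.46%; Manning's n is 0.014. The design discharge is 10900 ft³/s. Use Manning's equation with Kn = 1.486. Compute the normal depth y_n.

y_n = 18.3 ft

Manning's equation rearranged: A R^(2/3) = nQ / (1.486·√S) = 0.014 × 10900 / (1.486 × √0.0046) = 1514.
At y = 19.8 ft: A R^(2/3) = 1757 — over.
At y = 13.7 ft: A R^(2/3) = 899.5 — short.
At y = 18.3 ft: A R^(2/3) = 1518 — matches.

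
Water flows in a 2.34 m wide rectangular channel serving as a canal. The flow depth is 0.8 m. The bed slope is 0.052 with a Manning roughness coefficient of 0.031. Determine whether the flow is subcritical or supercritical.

supercritical

Flow area A = b·y = 2.34 × 0.8 = 1.872 m². Wetted perimeter P = b + 2y = 2.34 + 2×0.8 = 3.94 m.
Hydraulic radius R = A/P = 1.872/3.94 = 0.4751 m.
V = (1/n) R^(2/3) √S = (1/0.031) × 0.4751^(2/3) × √0.052 = 4.479 m/s. Hydraulic depth D_h = A/T = 1.872/2.34 = 0.8 m.
Froude number Fr = V/√(g·D_h) = 4.479/√(9.81×0.8) = 1.6, which is greater than 1, so the flow is supercritical.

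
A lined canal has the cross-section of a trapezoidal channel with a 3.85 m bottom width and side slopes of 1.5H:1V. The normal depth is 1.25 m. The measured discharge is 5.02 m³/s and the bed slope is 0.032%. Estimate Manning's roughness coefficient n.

With bottom width b = 3.85 m and side slope z = 1.5: A = (b + zy)y = (3.85 + 1.5×1.25)×1.25 = 7.156 m²; P = b + 2y√(1+z²) = 3.85 + 2×1.25×1.803 = 8.357 m.
Hydraulic radius R = A/P = 7.156/8.357 = 0.8563 m.
Rearranging Manning's equation: n = (1/Q) A R^(2/3) S^(1/2) = (1/5.02) × 7.156 × 0.8563^(2/3) × √0.00032 = 0.023.

n = 0.023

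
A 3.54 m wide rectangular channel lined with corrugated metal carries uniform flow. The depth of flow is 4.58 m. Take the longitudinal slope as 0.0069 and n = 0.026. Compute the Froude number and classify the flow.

Flow area A = b·y = 3.54 × 4.58 = 16.21 m². Wetted perimeter P = b + 2y = 3.54 + 2×4.58 = 12.7 m.
Hydraulic radius R = A/P = 16.21/12.7 = 1.277 m.
V = (1/n) R^(2/3) √S = (1/0.026) × 1.277^(2/3) × √0.0069 = 3.76 m/s. Hydraulic depth D_h = A/T = 16.21/3.54 = 4.58 m.
Froude number Fr = V/√(g·D_h) = 3.76/√(9.81×4.58) = 0.561, which is less than 1, so the flow is subcritical.

subcritical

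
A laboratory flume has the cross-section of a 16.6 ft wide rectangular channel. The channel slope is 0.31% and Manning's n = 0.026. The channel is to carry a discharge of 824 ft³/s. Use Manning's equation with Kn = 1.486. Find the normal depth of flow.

Manning's equation rearranged: A R^(2/3) = nQ / (1.486·√S) = 0.026 × 824 / (1.486 × √0.0031) = 258.9.
At y = 5.51 ft: A R^(2/3) = 203.2 — short.
At y = 7.75 ft: A R^(2/3) = 324.6 — over.
At y = 6.56 ft: A R^(2/3) = 258.8 — matches.

y_n = 6.56 ft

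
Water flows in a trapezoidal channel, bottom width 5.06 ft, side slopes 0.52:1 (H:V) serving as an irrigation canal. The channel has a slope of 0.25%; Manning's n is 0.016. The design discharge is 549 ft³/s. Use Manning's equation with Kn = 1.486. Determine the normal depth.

Manning's equation rearranged: A R^(2/3) = nQ / (1.486·√S) = 0.016 × 549 / (1.486 × √0.0025) = 118.2.
Trying y = 5.48 ft: A R^(2/3) = 79.61 — too small.
Trying y = 6.81 ft: A R^(2/3) = 118.3 — matches.

y_n = 6.81 ft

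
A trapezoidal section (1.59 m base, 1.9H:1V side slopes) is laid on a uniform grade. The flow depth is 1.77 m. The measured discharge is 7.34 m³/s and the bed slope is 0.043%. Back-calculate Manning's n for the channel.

With bottom width b = 1.59 m and side slope z = 1.9: A = (b + zy)y = (1.59 + 1.9×1.77)×1.77 = 8.767 m²; P = b + 2y√(1+z²) = 1.59 + 2×1.77×2.147 = 9.191 m.
Hydraulic radius R = A/P = 8.767/9.191 = 0.9539 m.
Rearranging Manning's equation: n = (1/Q) A R^(2/3) S^(1/2) = (1/7.34) × 8.767 × 0.9539^(2/3) × √0.00043 = 0.024.

n = 0.024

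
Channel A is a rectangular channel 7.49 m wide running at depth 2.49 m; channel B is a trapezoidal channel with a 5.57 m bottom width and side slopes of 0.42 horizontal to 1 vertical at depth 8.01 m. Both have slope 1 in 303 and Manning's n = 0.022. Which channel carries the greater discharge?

channel B

Channel A: Flow area A = b·y = 7.49 × 2.49 = 18.65 m². Wetted perimeter P = b + 2y = 7.49 + 2×2.49 = 12.47 m. Hydraulic radius R = A/P = 18.65/12.47 = 1.496 m. Q_A = (1/0.022)·18.65·1.496^(2/3)·√0.0033 = 63.69 m³/s.
Channel B: With bottom width b = 5.57 m and side slope z = 0.42: A = (b + zy)y = (5.57 + 0.42×8.01)×8.01 = 71.56 m²; P = b + 2y√(1+z²) = 5.57 + 2×8.01×1.085 = 22.95 m. Hydraulic radius R = A/P = 71.56/22.95 = 3.119 m. Q_B = (1/0.022)·71.56·3.119^(2/3)·√0.0033 = 398.9 m³/s.
Q_A = 63.69 m³/s vs Q_B = 398.9 m³/s, so channel B carries more.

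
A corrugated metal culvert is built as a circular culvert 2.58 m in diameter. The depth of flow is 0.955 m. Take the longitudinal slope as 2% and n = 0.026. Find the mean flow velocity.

V = 3.52 m/s

For a circular section of diameter D = 2.58 m at depth y = 0.955 m, the central angle is θ = 2 arccos(1 − 2y/D) = 2.616 rad. Then A = (D²/8)(θ − sin θ) = 1.759 m² and P = Dθ/2 = 3.375 m.
Hydraulic radius R = A/P = 1.759/3.375 = 0.5213 m.
From Manning's equation, V = (1/n) R^(2/3) S^(1/2) = (1/0.026) × 0.5213^(2/3) × 0.02^(1/2) = 3.52 m/s.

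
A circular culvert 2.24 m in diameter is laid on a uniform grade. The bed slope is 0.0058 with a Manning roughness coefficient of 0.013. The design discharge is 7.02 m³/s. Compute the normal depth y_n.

y_n = 1.05 m

Manning's equation rearranged: A R^(2/3) = nQ / (1·√S) = 0.013 × 7.02 / (√0.0058) = 1.198.
Try y = 1.25 m: A R^(2/3) = 1.605 — high.
Try y = 0.82 m: A R^(2/3) = 0.7659 — low.
Try y = 1.05 m: A R^(2/3) = 1.198 — close enough.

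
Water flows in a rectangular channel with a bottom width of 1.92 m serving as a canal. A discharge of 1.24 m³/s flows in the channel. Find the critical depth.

y_c = 0.349 m

For a rectangular channel, critical depth y_c = (q²/g)^(1/3) where q = Q/b = 1.24/1.92 = 0.6458 m²/s.
So y_c = (0.6458²/9.81)^(1/3) = 0.349 m.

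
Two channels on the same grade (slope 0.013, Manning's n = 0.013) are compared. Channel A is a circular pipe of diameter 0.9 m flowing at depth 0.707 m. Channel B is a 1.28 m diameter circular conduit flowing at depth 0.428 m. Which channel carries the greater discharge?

channel A

Channel A: For a circular section of diameter D = 0.9 m at depth y = 0.707 m, the central angle is θ = 2 arccos(1 − 2y/D) = 4.357 rad. Then A = (D²/8)(θ − sin θ) = 0.5361 m² and P = Dθ/2 = 1.961 m. Hydraulic radius R = A/P = 0.5361/1.961 = 0.2734 m. Q_A = (1/0.013)·0.5361·0.2734^(2/3)·√0.013 = 1.981 m³/s.
Channel B: For a circular section of diameter D = 1.28 m at depth y = 0.428 m, the central angle is θ = 2 arccos(1 − 2y/D) = 2.466 rad. Then A = (D²/8)(θ − sin θ) = 0.3771 m² and P = Dθ/2 = 1.578 m. Hydraulic radius R = A/P = 0.3771/1.578 = 0.2389 m. Q_B = (1/0.013)·0.3771·0.2389^(2/3)·√0.013 = 1.273 m³/s.
Q_A = 1.981 m³/s vs Q_B = 1.273 m³/s, so channel A carries more.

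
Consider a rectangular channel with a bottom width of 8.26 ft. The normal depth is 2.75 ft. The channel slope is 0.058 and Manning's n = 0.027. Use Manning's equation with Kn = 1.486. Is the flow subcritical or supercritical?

Flow area A = b·y = 8.26 × 2.75 = 22.71 ft². Wetted perimeter P = b + 2y = 8.26 + 2×2.75 = 13.76 ft.
Hydraulic radius R = A/P = 22.71/13.76 = 1.651 ft.
V = (1.486/n) R^(2/3) √S = (1.486/0.027) × 1.651^(2/3) × √0.058 = 18.51 ft/s. Hydraulic depth D_h = A/T = 22.71/8.26 = 2.75 ft.
Froude number Fr = V/√(g·D_h) = 18.51/√(32.2×2.75) = 1.97, which is greater than 1, so the flow is supercritical.

supercritical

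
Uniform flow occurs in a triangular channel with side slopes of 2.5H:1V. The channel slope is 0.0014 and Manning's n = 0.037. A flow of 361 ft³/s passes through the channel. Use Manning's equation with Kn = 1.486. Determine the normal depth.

y_n = 6.71 ft

Manning's equation rearranged: A R^(2/3) = nQ / (1.486·√S) = 0.037 × 361 / (1.486 × √0.0014) = 240.2.
At y = 7.75 ft: A R^(2/3) = 352.6 — high.
At y = 5.26 ft: A R^(2/3) = 125.4 — low.
At y = 6.71 ft: A R^(2/3) = 240.1 — matches.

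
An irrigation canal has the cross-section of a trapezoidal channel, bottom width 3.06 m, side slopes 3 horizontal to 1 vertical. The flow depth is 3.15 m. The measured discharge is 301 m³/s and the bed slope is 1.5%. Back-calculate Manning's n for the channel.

n = 0.023

With bottom width b = 3.06 m and side slope z = 3: A = (b + zy)y = (3.06 + 3×3.15)×3.15 = 39.41 m²; P = b + 2y√(1+z²) = 3.06 + 2×3.15×3.162 = 22.98 m.
Hydraulic radius R = A/P = 39.41/22.98 = 1.715 m.
Rearranging Manning's equation: n = (1/Q) A R^(2/3) S^(1/2) = (1/301) × 39.41 × 1.715^(2/3) × √0.015 = 0.023.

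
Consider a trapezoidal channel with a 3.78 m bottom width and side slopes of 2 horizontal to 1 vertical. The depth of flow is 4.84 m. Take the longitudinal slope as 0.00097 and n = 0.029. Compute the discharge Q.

With bottom width b = 3.78 m and side slope z = 2: A = (b + zy)y = (3.78 + 2×4.84)×4.84 = 65.15 m²; P = b + 2y√(1+z²) = 3.78 + 2×4.84×2.236 = 25.43 m.
Hydraulic radius R = A/P = 65.15/25.43 = 2.562 m.
Manning's equation: Q = (1/n) A R^(2/3) S^(1/2) = (1/0.029) × 65.15 × 2.562^(2/3) × 0.00097^(1/2) = 131 m³/s.

Q = 131 m³/s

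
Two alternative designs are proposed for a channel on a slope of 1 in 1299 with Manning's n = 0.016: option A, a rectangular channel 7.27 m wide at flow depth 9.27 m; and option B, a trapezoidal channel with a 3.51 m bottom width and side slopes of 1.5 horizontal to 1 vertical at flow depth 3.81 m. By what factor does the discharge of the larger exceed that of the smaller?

Channel A: Flow area A = b·y = 7.27 × 9.27 = 67.39 m². Wetted perimeter P = b + 2y = 7.27 + 2×9.27 = 25.81 m. Hydraulic radius R = A/P = 67.39/25.81 = 2.611 m. Q_A = (1/0.016)·67.39·2.611^(2/3)·√0.0007698 = 221.6 m³/s.
Channel B: With bottom width b = 3.51 m and side slope z = 1.5: A = (b + zy)y = (3.51 + 1.5×3.81)×3.81 = 35.15 m²; P = b + 2y√(1+z²) = 3.51 + 2×3.81×1.803 = 17.25 m. Hydraulic radius R = A/P = 35.15/17.25 = 2.038 m. Q_B = (1/0.016)·35.15·2.038^(2/3)·√0.0007698 = 97.97 m³/s.
The larger discharge is 221.6 m³/s and the smaller is 97.97 m³/s; the ratio is 2.26.

2.26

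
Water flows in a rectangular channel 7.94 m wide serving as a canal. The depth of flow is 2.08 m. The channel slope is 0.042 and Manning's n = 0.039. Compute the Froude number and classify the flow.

Flow area A = b·y = 7.94 × 2.08 = 16.52 m². Wetted perimeter P = b + 2y = 7.94 + 2×2.08 = 12.1 m.
Hydraulic radius R = A/P = 16.52/12.1 = 1.365 m.
V = (1/n) R^(2/3) √S = (1/0.039) × 1.365^(2/3) × √0.042 = 6.466 m/s. Hydraulic depth D_h = A/T = 16.52/7.94 = 2.08 m.
Froude number Fr = V/√(g·D_h) = 6.466/√(9.81×2.08) = 1.43, which is greater than 1, so the flow is supercritical.

supercritical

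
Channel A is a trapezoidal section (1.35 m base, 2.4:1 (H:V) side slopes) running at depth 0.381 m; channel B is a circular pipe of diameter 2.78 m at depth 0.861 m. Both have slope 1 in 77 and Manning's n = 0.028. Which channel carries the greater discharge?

channel B

Channel A: With bottom width b = 1.35 m and side slope z = 2.4: A = (b + zy)y = (1.35 + 2.4×0.381)×0.381 = 0.8627 m²; P = b + 2y√(1+z²) = 1.35 + 2×0.381×2.6 = 3.331 m. Hydraulic radius R = A/P = 0.8627/3.331 = 0.259 m. Q_A = (1/0.028)·0.8627·0.259^(2/3)·√0.01299 = 1.427 m³/s.
Channel B: For a circular section of diameter D = 2.78 m at depth y = 0.861 m, the central angle is θ = 2 arccos(1 − 2y/D) = 2.361 rad. Then A = (D²/8)(θ − sin θ) = 1.601 m² and P = Dθ/2 = 3.281 m. Hydraulic radius R = A/P = 1.601/3.281 = 0.4878 m. Q_B = (1/0.028)·1.601·0.4878^(2/3)·√0.01299 = 4.037 m³/s.
Q_A = 1.427 m³/s vs Q_B = 4.037 m³/s, so channel B carries more.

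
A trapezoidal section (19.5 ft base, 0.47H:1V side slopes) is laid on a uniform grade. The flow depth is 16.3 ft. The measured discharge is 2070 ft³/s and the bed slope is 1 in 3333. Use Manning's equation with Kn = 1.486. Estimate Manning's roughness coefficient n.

With bottom width b = 19.5 ft and side slope z = 0.47: A = (b + zy)y = (19.5 + 0.47×16.3)×16.3 = 442.7 ft²; P = b + 2y√(1+z²) = 19.5 + 2×16.3×1.105 = 55.52 ft.
Hydraulic radius R = A/P = 442.7/55.52 = 7.974 ft.
Rearranging Manning's equation: n = (1.486/Q) A R^(2/3) S^(1/2) = (1.486/2070) × 442.7 × 7.974^(2/3) × √0.0003 = 0.022.

n = 0.022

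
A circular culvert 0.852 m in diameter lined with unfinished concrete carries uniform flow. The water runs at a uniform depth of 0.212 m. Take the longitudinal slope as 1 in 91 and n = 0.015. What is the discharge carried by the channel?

For a circular section of diameter D = 0.852 m at depth y = 0.212 m, the central angle is θ = 2 arccos(1 − 2y/D) = 2.089 rad. Then A = (D²/8)(θ − sin θ) = 0.1107 m² and P = Dθ/2 = 0.8899 m.
Hydraulic radius R = A/P = 0.1107/0.8899 = 0.1244 m.
Manning's equation: Q = (1/n) A R^(2/3) S^(1/2) = (1/0.015) × 0.1107 × 0.1244^(2/3) × 0.01099^(1/2) = 0.193 m³/s.

Q = 0.193 m³/s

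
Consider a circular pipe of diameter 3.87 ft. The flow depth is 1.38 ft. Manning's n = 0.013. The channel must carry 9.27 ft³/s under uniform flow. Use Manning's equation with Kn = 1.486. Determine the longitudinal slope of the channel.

S = 0.00067

For a circular section of diameter D = 3.87 ft at depth y = 1.38 ft, the central angle is θ = 2 arccos(1 − 2y/D) = 2.56 rad. Then A = (D²/8)(θ − sin θ) = 3.763 ft² and P = Dθ/2 = 4.953 ft.
Hydraulic radius R = A/P = 3.763/4.953 = 0.7598 ft.
From Manning's equation, S = [nQ / (1.486 A R^(2/3))]² = [0.013 × 9.27 / (1.486 × 3.763 × 0.7598^(2/3))]² = 0.00067.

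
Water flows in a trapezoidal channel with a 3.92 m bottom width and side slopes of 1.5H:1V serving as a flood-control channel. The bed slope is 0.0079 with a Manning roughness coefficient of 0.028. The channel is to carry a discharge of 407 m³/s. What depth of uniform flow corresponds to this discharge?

y_n = 5.4 m

Manning's equation rearranged: A R^(2/3) = nQ / (1·√S) = 0.028 × 407 / (√0.0079) = 128.2.
At y = 6.76 m: A R^(2/3) = 213.2 — too large.
At y = 3.88 m: A R^(2/3) = 62.17 — too small.
At y = 5.4 m: A R^(2/3) = 128.2 — ≈ 128.2.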